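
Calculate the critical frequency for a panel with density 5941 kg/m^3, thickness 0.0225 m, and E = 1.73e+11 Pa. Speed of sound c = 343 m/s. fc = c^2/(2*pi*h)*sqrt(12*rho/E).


12*rho/E = 12*5941/1.73e+11 = 4.12092e-07
sqrt(12*rho/E) = sqrt(4.12092e-07) = 0.000641944
c^2/(2*pi*h) = 343^2/(2*pi*0.0225) = 832196
fc = 832196 * 0.000641944 = 534.22 Hz


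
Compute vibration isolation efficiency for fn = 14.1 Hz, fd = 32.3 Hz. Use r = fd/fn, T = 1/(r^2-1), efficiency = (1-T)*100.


r = 32.3 / 14.1 = 2.29078
r^2 - 1 = 2.29078^2 - 1 = 4.24767
T = 1/4.24767 = 0.235423
Efficiency = (1 - 0.235423)*100 = 76.458 %


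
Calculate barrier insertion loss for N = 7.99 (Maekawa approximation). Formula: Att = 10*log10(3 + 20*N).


3 + 20*N = 3 + 20*7.99 = 162.8
Att = 10*log10(162.8) = 22.117 dB


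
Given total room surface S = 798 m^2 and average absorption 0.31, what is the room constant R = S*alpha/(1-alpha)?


R = 798 * 0.31 / (1 - 0.31) = 358.52 m^2


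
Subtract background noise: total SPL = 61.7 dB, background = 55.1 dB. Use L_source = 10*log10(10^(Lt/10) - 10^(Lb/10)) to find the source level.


10^(61.7/10) = 1.47911e+06
10^(55.1/10) = 323594
Difference = 1.47911e+06 - 323594 = 1.15552e+06
L_source = 10*log10(1.15552e+06) = 60.628 dB


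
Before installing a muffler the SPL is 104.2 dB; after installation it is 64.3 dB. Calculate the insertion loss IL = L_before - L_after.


Insertion loss = SPL without muffler - SPL with muffler
IL = 104.2 - 64.3 = 39.9 dB


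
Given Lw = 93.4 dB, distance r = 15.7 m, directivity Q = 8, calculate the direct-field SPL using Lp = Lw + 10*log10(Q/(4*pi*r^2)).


4*pi*r^2 = 4*pi*15.7^2 = 3097.48 m^2
Q / (4*pi*r^2) = 8 / 3097.48 = 0.00258274
Lp = 93.4 + 10*log10(0.00258274) = 67.521 dB


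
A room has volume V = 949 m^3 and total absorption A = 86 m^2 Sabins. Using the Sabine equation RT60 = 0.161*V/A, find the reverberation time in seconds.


RT60 = 0.161 * 949 / 86 = 1.7766 s


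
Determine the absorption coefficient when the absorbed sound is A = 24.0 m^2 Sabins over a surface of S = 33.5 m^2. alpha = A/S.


Absorption coefficient = absorbed power / incident power
alpha = A / S = 24.0 / 33.5 = 0.71642


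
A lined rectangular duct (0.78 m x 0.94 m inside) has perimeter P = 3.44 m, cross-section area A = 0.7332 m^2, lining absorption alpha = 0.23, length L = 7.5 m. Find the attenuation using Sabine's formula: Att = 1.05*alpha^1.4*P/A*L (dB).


alpha^1.4 = 0.23^1.4 = 0.127767
Attenuation rate = 1.05 * alpha^1.4 * P / A
= 1.05 * 0.127767 * 3.44 / 0.7332 = 0.629425 dB/m
Total Att = 0.629425 * 7.5 = 4.7207 dB


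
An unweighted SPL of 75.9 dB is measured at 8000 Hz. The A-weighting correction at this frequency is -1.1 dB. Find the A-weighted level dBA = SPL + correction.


A-weighting table: 8000 Hz -> -1.1 dB correction
SPL_A = SPL + correction = 75.9 + (-1.1) = 74.8 dBA


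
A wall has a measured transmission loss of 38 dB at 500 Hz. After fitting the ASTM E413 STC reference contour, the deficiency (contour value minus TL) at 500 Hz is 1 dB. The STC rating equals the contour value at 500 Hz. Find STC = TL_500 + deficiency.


By ASTM E413, STC = value of the fitted reference contour at 500 Hz.
Contour value at 500 Hz = TL_500 + deficiency = 38 + 1 = 39
STC = 39


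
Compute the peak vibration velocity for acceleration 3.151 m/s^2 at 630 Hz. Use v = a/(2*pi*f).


omega = 2*pi*f = 2*pi*630 = 3958.41 rad/s
v = a / omega = 3.151 / 3958.41 = 0.00079603 m/s


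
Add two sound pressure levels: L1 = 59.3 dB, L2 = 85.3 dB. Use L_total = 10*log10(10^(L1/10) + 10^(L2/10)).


10^(59.3/10) = 851138
10^(85.3/10) = 3.38844e+08
Sum = 851138 + 3.38844e+08 = 3.39695e+08
L_total = 10*log10(3.39695e+08) = 85.311 dB


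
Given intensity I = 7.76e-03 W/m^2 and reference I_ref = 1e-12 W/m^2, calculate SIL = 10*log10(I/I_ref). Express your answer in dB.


I / I_ref = 7.76e-03 / 1e-12 = 7.76e+09
SIL = 10 * log10(7.76e+09) = 98.899 dB


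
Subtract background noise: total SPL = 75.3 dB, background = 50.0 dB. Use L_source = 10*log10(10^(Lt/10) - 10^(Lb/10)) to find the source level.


10^(75.3/10) = 3.38844e+07
10^(50.0/10) = 100000
Difference = 3.38844e+07 - 100000 = 3.37844e+07
L_source = 10*log10(3.37844e+07) = 75.287 dB


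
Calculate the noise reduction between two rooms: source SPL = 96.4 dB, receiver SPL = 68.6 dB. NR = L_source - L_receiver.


NR = L_source - L_receiver (difference between source and receiving room levels)
NR = 96.4 - 68.6 = 27.8 dB


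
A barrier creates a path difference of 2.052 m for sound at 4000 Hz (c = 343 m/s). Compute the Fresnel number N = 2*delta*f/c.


N = 2*delta*f/c = 2*delta/lambda, where lambda = c/f
lambda = 343 / 4000 = 0.08575 m
N = 2 * 2.052 / 0.08575 = 47.86


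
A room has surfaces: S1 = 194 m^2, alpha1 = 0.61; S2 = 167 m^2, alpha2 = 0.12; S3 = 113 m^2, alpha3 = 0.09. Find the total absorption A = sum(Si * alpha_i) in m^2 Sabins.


194 * 0.61 = 118.34
167 * 0.12 = 20.04
113 * 0.09 = 10.17
A_total = 118.34 + 20.04 + 10.17 = 148.55 m^2


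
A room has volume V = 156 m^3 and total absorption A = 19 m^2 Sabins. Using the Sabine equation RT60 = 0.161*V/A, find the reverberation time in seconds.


RT60 = 0.161 * 156 / 19 = 1.3219 s


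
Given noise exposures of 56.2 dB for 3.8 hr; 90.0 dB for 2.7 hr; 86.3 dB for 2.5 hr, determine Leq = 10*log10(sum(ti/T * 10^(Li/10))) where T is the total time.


T_total = 3.8 + 2.7 + 2.5 = 9.0 hr
(3.8/9.0) * 10^(56.2/10) = 176012
(2.7/9.0) * 10^(90.0/10) = 3e+08
(2.5/9.0) * 10^(86.3/10) = 1.18494e+08
Sum = 176012 + 3e+08 + 1.18494e+08 = 4.1867e+08
Leq = 10*log10(4.1867e+08) = 86.219 dB


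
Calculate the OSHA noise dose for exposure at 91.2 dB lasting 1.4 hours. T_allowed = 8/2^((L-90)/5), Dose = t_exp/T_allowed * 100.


T_allowed = 8 / 2^((91.2 - 90)/5) = 6.77396 hr
Dose = 1.4 / 6.77396 * 100 = 20.667 %


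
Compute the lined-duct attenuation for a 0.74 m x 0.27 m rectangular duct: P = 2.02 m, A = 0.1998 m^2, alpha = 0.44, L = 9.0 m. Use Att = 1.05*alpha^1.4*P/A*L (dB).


alpha^1.4 = 0.44^1.4 = 0.316835
Attenuation rate = 1.05 * alpha^1.4 * P / A
= 1.05 * 0.316835 * 2.02 / 0.1998 = 3.3634 dB/m
Total Att = 3.3634 * 9.0 = 30.271 dB


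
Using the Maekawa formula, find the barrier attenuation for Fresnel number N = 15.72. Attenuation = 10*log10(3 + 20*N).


3 + 20*N = 3 + 20*15.72 = 317.4
Att = 10*log10(317.4) = 25.016 dB


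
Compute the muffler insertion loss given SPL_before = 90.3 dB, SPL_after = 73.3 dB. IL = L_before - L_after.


Insertion loss = SPL without muffler - SPL with muffler
IL = 90.3 - 73.3 = 17 dB


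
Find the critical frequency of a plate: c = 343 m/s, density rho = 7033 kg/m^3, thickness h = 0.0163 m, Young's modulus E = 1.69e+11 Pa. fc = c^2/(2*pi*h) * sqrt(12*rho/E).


12*rho/E = 12*7033/1.69e+11 = 4.99385e-07
sqrt(12*rho/E) = sqrt(4.99385e-07) = 0.000706672
c^2/(2*pi*h) = 343^2/(2*pi*0.0163) = 1.14874e+06
fc = 1.14874e+06 * 0.000706672 = 811.78 Hz


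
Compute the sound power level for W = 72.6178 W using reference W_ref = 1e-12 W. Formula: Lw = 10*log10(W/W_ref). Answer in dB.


W / W_ref = 72.6178 / 1e-12 = 7.26178e+13
Lw = 10 * log10(7.26178e+13) = 138.61 dB


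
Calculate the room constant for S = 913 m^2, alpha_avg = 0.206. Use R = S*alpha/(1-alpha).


R = 913 * 0.206 / (1 - 0.206) = 236.87 m^2


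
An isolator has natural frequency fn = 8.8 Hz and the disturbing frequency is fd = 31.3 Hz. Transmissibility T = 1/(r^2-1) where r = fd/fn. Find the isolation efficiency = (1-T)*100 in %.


r = 31.3 / 8.8 = 3.55682
r^2 - 1 = 3.55682^2 - 1 = 11.651
T = 1/11.651 = 0.0858295
Efficiency = (1 - 0.0858295)*100 = 91.417 %


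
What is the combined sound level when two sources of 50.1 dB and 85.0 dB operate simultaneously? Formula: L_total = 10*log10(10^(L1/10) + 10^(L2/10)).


10^(50.1/10) = 102329
10^(85.0/10) = 3.16228e+08
Sum = 102329 + 3.16228e+08 = 3.1633e+08
L_total = 10*log10(3.1633e+08) = 85.001 dB


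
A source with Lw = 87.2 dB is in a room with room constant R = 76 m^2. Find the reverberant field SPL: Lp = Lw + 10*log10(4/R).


4/R = 4/76 = 0.0526316
Lp = 87.2 + 10*log10(0.0526316) = 74.412 dB


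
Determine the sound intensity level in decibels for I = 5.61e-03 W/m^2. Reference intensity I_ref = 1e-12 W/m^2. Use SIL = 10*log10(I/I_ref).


I / I_ref = 5.61e-03 / 1e-12 = 5.61e+09
SIL = 10 * log10(5.61e+09) = 97.49 dB


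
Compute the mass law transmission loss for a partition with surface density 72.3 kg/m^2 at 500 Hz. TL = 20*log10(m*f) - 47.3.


m * f = 72.3 * 500 = 36150
20*log10(36150) = 91.1622 dB
TL = 91.1622 - 47.3 = 43.862 dB


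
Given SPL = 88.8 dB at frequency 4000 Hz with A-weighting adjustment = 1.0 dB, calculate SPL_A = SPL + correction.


A-weighting table: 4000 Hz -> 1.0 dB correction
SPL_A = SPL + correction = 88.8 + (1.0) = 89.8 dBA


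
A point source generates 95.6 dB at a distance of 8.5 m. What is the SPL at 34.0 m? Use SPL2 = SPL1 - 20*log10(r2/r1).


r2/r1 = 34.0/8.5 = 4
Correction = 20*log10(4) = 12.0412 dB
SPL2 = 95.6 - 12.0412 = 83.559 dB


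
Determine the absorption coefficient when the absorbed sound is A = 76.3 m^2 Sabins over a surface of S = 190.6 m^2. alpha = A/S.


Absorption coefficient = absorbed power / incident power
alpha = A / S = 76.3 / 190.6 = 0.40031


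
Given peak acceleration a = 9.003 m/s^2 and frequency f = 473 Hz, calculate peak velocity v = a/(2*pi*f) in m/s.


omega = 2*pi*f = 2*pi*473 = 2971.95 rad/s
v = a / omega = 9.003 / 2971.95 = 0.0030293 m/s


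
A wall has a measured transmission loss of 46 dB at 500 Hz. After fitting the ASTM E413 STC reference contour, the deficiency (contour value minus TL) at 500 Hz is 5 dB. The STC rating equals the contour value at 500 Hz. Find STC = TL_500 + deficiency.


By ASTM E413, STC = value of the fitted reference contour at 500 Hz.
Contour value at 500 Hz = TL_500 + deficiency = 46 + 5 = 51
STC = 51


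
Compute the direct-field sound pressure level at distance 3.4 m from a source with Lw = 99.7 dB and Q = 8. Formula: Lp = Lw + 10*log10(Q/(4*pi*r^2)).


4*pi*r^2 = 4*pi*3.4^2 = 145.267 m^2
Q / (4*pi*r^2) = 8 / 145.267 = 0.055071
Lp = 99.7 + 10*log10(0.055071) = 87.109 dB


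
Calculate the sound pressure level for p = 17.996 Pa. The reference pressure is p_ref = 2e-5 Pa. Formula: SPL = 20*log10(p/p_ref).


p / p_ref = 17.996 / 2e-5 = 899800
SPL = 20 * log10(899800) = 119.08 dB


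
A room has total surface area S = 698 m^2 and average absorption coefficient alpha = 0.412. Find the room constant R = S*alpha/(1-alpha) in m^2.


R = 698 * 0.412 / (1 - 0.412) = 489.07 m^2


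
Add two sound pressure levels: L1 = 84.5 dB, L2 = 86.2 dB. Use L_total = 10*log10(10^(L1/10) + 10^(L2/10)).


10^(84.5/10) = 2.81838e+08
10^(86.2/10) = 4.16869e+08
Sum = 2.81838e+08 + 4.16869e+08 = 6.98707e+08
L_total = 10*log10(6.98707e+08) = 88.443 dB


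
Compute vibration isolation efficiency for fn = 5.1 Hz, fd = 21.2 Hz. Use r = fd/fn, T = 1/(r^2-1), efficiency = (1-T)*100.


r = 21.2 / 5.1 = 4.15686
r^2 - 1 = 4.15686^2 - 1 = 16.2795
T = 1/16.2795 = 0.0614269
Efficiency = (1 - 0.0614269)*100 = 93.857 %


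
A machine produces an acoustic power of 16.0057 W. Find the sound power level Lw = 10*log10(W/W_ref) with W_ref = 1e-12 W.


W / W_ref = 16.0057 / 1e-12 = 1.60057e+13
Lw = 10 * log10(1.60057e+13) = 132.04 dB


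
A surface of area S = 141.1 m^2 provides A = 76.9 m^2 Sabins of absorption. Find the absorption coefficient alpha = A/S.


Absorption coefficient = absorbed power / incident power
alpha = A / S = 76.9 / 141.1 = 0.545


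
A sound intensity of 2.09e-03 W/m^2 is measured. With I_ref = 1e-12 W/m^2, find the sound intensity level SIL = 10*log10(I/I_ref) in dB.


I / I_ref = 2.09e-03 / 1e-12 = 2.09e+09
SIL = 10 * log10(2.09e+09) = 93.201 dB


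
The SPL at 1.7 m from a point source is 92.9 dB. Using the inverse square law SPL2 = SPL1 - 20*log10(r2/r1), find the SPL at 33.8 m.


r2/r1 = 33.8/1.7 = 19.8824
Correction = 20*log10(19.8824) = 25.9694 dB
SPL2 = 92.9 - 25.9694 = 66.931 dB


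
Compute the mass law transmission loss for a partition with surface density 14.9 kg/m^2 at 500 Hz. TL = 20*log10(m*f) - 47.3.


m * f = 14.9 * 500 = 7450
20*log10(7450) = 77.4431 dB
TL = 77.4431 - 47.3 = 30.143 dB


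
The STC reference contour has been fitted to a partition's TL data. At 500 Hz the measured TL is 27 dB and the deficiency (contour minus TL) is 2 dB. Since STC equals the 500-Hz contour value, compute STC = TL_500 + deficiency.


By ASTM E413, STC = value of the fitted reference contour at 500 Hz.
Contour value at 500 Hz = TL_500 + deficiency = 27 + 2 = 29
STC = 29


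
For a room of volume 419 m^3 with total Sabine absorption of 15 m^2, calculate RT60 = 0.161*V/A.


RT60 = 0.161 * 419 / 15 = 4.4973 s


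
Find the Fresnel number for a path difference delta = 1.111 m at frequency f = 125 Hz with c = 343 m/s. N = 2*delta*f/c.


N = 2*delta*f/c = 2*delta/lambda, where lambda = c/f
lambda = 343 / 125 = 2.744 m
N = 2 * 1.111 / 2.744 = 0.80977


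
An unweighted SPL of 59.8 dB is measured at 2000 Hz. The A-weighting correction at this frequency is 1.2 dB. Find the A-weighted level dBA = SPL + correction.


A-weighting table: 2000 Hz -> 1.2 dB correction
SPL_A = SPL + correction = 59.8 + (1.2) = 61 dBA


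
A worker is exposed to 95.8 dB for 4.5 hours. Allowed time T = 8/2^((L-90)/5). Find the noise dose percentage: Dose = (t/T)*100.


T_allowed = 8 / 2^((95.8 - 90)/5) = 3.5801 hr
Dose = 4.5 / 3.5801 * 100 = 125.69 %


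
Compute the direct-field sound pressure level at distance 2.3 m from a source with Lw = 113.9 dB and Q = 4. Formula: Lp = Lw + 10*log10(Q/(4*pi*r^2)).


4*pi*r^2 = 4*pi*2.3^2 = 66.4761 m^2
Q / (4*pi*r^2) = 4 / 66.4761 = 0.060172
Lp = 113.9 + 10*log10(0.060172) = 101.69 dB


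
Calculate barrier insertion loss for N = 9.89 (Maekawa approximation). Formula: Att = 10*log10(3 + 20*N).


3 + 20*N = 3 + 20*9.89 = 200.8
Att = 10*log10(200.8) = 23.028 dB


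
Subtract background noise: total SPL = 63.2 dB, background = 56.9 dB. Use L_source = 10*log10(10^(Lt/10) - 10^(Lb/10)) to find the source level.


10^(63.2/10) = 2.0893e+06
10^(56.9/10) = 489779
Difference = 2.0893e+06 - 489779 = 1.59952e+06
L_source = 10*log10(1.59952e+06) = 62.04 dB


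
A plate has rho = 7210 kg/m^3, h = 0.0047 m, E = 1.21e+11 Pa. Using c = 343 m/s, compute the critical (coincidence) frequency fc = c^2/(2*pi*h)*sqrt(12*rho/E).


12*rho/E = 12*7210/1.21e+11 = 7.15041e-07
sqrt(12*rho/E) = sqrt(7.15041e-07) = 0.000845601
c^2/(2*pi*h) = 343^2/(2*pi*0.0047) = 3.98392e+06
fc = 3.98392e+06 * 0.000845601 = 3368.8 Hz


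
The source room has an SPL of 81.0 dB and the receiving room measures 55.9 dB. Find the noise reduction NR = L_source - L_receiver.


NR = L_source - L_receiver (difference between source and receiving room levels)
NR = 81.0 - 55.9 = 25.1 dB


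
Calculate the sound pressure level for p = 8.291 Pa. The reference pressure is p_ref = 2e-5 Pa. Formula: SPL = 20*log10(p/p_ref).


p / p_ref = 8.291 / 2e-5 = 414550
SPL = 20 * log10(414550) = 112.35 dB


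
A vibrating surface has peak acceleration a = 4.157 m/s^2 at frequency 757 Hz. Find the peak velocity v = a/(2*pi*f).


omega = 2*pi*f = 2*pi*757 = 4756.37 rad/s
v = a / omega = 4.157 / 4756.37 = 0.00087399 m/s


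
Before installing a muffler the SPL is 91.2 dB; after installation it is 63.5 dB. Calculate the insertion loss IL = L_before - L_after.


Insertion loss = SPL without muffler - SPL with muffler
IL = 91.2 - 63.5 = 27.7 dB


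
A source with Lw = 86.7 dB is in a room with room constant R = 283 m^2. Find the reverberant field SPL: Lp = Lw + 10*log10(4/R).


4/R = 4/283 = 0.0141343
Lp = 86.7 + 10*log10(0.0141343) = 68.203 dB


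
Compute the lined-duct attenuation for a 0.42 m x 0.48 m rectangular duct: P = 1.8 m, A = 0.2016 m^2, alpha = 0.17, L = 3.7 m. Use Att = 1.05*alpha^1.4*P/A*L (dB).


alpha^1.4 = 0.17^1.4 = 0.0836813
Attenuation rate = 1.05 * alpha^1.4 * P / A
= 1.05 * 0.0836813 * 1.8 / 0.2016 = 0.784512 dB/m
Total Att = 0.784512 * 3.7 = 2.9027 dB


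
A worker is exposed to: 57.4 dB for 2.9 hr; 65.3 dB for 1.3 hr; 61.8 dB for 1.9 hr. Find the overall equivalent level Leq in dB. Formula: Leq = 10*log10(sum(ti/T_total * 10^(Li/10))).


T_total = 2.9 + 1.3 + 1.9 = 6.1 hr
(2.9/6.1) * 10^(57.4/10) = 261257
(1.3/6.1) * 10^(65.3/10) = 722127
(1.9/6.1) * 10^(61.8/10) = 471437
Sum = 261257 + 722127 + 471437 = 1.45482e+06
Leq = 10*log10(1.45482e+06) = 61.628 dB


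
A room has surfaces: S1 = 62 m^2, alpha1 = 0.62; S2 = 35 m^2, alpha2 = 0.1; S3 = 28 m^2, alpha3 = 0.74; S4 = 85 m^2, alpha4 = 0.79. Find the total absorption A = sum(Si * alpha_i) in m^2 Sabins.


62 * 0.62 = 38.44
35 * 0.1 = 3.5
28 * 0.74 = 20.72
85 * 0.79 = 67.15
A_total = 38.44 + 3.5 + 20.72 + 67.15 = 129.81 m^2


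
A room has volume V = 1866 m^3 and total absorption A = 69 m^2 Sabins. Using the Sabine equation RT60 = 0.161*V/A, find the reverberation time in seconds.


RT60 = 0.161 * 1866 / 69 = 4.354 s


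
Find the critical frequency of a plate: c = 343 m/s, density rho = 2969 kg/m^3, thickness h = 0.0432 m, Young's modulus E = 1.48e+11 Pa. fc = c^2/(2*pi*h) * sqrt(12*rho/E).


12*rho/E = 12*2969/1.48e+11 = 2.4073e-07
sqrt(12*rho/E) = sqrt(2.4073e-07) = 0.000490642
c^2/(2*pi*h) = 343^2/(2*pi*0.0432) = 433436
fc = 433436 * 0.000490642 = 212.66 Hz


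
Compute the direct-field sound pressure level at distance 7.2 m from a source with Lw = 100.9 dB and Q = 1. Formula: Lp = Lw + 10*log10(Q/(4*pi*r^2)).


4*pi*r^2 = 4*pi*7.2^2 = 651.441 m^2
Q / (4*pi*r^2) = 1 / 651.441 = 0.00153506
Lp = 100.9 + 10*log10(0.00153506) = 72.761 dB


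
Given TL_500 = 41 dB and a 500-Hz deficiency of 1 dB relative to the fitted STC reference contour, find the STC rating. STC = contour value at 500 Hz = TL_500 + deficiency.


By ASTM E413, STC = value of the fitted reference contour at 500 Hz.
Contour value at 500 Hz = TL_500 + deficiency = 41 + 1 = 42
STC = 42


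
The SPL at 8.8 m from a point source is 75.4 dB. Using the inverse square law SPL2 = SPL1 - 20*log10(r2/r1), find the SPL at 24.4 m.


r2/r1 = 24.4/8.8 = 2.77273
Correction = 20*log10(2.77273) = 8.85815 dB
SPL2 = 75.4 - 8.85815 = 66.542 dB


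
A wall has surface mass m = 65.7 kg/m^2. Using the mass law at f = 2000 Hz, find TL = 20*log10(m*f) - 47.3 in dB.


m * f = 65.7 * 2000 = 131400
20*log10(131400) = 102.372 dB
TL = 102.372 - 47.3 = 55.072 dB


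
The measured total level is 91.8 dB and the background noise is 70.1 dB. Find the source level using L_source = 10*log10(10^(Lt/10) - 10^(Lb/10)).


10^(91.8/10) = 1.51356e+09
10^(70.1/10) = 1.02329e+07
Difference = 1.51356e+09 - 1.02329e+07 = 1.50333e+09
L_source = 10*log10(1.50333e+09) = 91.771 dB


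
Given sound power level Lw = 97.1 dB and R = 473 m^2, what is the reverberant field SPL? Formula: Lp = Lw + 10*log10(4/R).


4/R = 4/473 = 0.00845666
Lp = 97.1 + 10*log10(0.00845666) = 76.372 dB


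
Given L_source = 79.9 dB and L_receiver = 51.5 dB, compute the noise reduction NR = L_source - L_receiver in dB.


NR = L_source - L_receiver (difference between source and receiving room levels)
NR = 79.9 - 51.5 = 28.4 dB


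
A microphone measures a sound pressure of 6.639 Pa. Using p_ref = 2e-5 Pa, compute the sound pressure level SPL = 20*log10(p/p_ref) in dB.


p / p_ref = 6.639 / 2e-5 = 331950
SPL = 20 * log10(331950) = 110.42 dB


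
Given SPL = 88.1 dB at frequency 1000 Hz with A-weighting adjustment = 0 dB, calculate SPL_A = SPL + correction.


A-weighting table: 1000 Hz -> 0 dB correction
SPL_A = SPL + correction = 88.1 + (0) = 88.1 dBA


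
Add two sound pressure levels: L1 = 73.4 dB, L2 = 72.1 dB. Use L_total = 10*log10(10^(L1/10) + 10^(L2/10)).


10^(73.4/10) = 2.18776e+07
10^(72.1/10) = 1.62181e+07
Sum = 2.18776e+07 + 1.62181e+07 = 3.80957e+07
L_total = 10*log10(3.80957e+07) = 75.809 dB


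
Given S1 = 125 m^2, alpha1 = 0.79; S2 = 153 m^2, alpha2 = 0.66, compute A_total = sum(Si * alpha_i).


125 * 0.79 = 98.75
153 * 0.66 = 100.98
A_total = 98.75 + 100.98 = 199.73 m^2


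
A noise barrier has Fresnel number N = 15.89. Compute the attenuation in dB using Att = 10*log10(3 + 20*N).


3 + 20*N = 3 + 20*15.89 = 320.8
Att = 10*log10(320.8) = 25.062 dB


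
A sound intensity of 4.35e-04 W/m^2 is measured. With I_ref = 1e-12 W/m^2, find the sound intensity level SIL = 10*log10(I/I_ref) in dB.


I / I_ref = 4.35e-04 / 1e-12 = 4.35e+08
SIL = 10 * log10(4.35e+08) = 86.385 dB


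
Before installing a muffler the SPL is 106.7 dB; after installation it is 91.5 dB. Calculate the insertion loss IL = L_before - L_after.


Insertion loss = SPL without muffler - SPL with muffler
IL = 106.7 - 91.5 = 15.2 dB


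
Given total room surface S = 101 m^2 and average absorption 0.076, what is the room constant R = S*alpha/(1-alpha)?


R = 101 * 0.076 / (1 - 0.076) = 8.3074 m^2


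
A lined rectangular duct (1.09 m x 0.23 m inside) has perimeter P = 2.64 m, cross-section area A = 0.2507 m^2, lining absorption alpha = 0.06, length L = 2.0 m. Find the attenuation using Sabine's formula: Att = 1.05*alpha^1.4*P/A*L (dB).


alpha^1.4 = 0.06^1.4 = 0.0194721
Attenuation rate = 1.05 * alpha^1.4 * P / A
= 1.05 * 0.0194721 * 2.64 / 0.2507 = 0.215304 dB/m
Total Att = 0.215304 * 2.0 = 0.43061 dB


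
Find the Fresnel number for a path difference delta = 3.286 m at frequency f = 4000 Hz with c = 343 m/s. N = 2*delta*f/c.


N = 2*delta*f/c = 2*delta/lambda, where lambda = c/f
lambda = 343 / 4000 = 0.08575 m
N = 2 * 3.286 / 0.08575 = 76.641


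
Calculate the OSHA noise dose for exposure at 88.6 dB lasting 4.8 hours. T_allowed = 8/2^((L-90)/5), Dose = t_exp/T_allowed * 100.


T_allowed = 8 / 2^((88.6 - 90)/5) = 9.71356 hr
Dose = 4.8 / 9.71356 * 100 = 49.415 %


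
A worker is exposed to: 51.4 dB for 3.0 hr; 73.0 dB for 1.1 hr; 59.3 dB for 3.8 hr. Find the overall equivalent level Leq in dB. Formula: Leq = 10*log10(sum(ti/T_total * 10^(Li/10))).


T_total = 3.0 + 1.1 + 3.8 = 7.9 hr
(3.0/7.9) * 10^(51.4/10) = 52419.7
(1.1/7.9) * 10^(73.0/10) = 2.77821e+06
(3.8/7.9) * 10^(59.3/10) = 409408
Sum = 52419.7 + 2.77821e+06 + 409408 = 3.24004e+06
Leq = 10*log10(3.24004e+06) = 65.106 dB


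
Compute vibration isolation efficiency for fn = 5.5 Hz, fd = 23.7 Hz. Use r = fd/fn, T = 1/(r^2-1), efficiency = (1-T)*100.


r = 23.7 / 5.5 = 4.30909
r^2 - 1 = 4.30909^2 - 1 = 17.5683
T = 1/17.5683 = 0.0569207
Efficiency = (1 - 0.0569207)*100 = 94.308 %


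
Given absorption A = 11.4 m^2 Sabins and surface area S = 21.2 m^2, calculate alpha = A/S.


Absorption coefficient = absorbed power / incident power
alpha = A / S = 11.4 / 21.2 = 0.53774


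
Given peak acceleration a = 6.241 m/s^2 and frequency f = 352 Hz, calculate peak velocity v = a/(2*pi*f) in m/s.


omega = 2*pi*f = 2*pi*352 = 2211.68 rad/s
v = a / omega = 6.241 / 2211.68 = 0.0028218 m/s


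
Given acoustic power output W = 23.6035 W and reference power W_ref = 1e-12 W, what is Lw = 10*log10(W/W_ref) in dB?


W / W_ref = 23.6035 / 1e-12 = 2.36035e+13
Lw = 10 * log10(2.36035e+13) = 133.73 dB


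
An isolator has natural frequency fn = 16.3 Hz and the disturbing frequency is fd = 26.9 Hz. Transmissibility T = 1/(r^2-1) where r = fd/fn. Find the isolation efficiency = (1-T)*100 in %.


r = 26.9 / 16.3 = 1.65031
r^2 - 1 = 1.65031^2 - 1 = 1.72352
T = 1/1.72352 = 0.580208
Efficiency = (1 - 0.580208)*100 = 41.979 %


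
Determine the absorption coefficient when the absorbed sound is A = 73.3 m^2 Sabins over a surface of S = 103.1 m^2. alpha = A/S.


Absorption coefficient = absorbed power / incident power
alpha = A / S = 73.3 / 103.1 = 0.71096


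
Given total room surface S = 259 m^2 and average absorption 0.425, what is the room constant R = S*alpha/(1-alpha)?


R = 259 * 0.425 / (1 - 0.425) = 191.43 m^2


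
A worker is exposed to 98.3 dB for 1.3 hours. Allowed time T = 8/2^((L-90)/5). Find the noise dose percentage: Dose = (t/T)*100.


T_allowed = 8 / 2^((98.3 - 90)/5) = 2.53151 hr
Dose = 1.3 / 2.53151 * 100 = 51.353 %


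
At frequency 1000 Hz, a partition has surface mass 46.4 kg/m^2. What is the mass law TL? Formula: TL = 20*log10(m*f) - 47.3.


m * f = 46.4 * 1000 = 46400
20*log10(46400) = 93.3304 dB
TL = 93.3304 - 47.3 = 46.03 dB


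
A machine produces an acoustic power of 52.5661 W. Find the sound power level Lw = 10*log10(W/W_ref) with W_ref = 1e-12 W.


W / W_ref = 52.5661 / 1e-12 = 5.25661e+13
Lw = 10 * log10(5.25661e+13) = 137.21 dB


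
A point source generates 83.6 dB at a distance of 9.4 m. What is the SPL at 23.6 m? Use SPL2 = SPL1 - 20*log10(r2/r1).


r2/r1 = 23.6/9.4 = 2.51064
Correction = 20*log10(2.51064) = 7.99569 dB
SPL2 = 83.6 - 7.99569 = 75.604 dB


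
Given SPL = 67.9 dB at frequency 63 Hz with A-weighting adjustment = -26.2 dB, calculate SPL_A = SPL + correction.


A-weighting table: 63 Hz -> -26.2 dB correction
SPL_A = SPL + correction = 67.9 + (-26.2) = 41.7 dBA


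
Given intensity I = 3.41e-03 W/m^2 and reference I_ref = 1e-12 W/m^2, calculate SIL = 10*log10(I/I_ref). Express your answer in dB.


I / I_ref = 3.41e-03 / 1e-12 = 3.41e+09
SIL = 10 * log10(3.41e+09) = 95.328 dB


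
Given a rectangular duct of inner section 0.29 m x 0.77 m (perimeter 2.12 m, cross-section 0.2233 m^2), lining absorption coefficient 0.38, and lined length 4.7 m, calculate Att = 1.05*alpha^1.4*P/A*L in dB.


alpha^1.4 = 0.38^1.4 = 0.258046
Attenuation rate = 1.05 * alpha^1.4 * P / A
= 1.05 * 0.258046 * 2.12 / 0.2233 = 2.57237 dB/m
Total Att = 2.57237 * 4.7 = 12.09 dB


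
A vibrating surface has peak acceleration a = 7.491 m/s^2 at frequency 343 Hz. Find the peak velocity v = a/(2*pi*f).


omega = 2*pi*f = 2*pi*343 = 2155.13 rad/s
v = a / omega = 7.491 / 2155.13 = 0.0034759 m/s


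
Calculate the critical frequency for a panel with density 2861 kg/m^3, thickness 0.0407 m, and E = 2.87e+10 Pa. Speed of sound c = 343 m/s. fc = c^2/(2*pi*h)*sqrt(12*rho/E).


12*rho/E = 12*2861/2.87e+10 = 1.19624e-06
sqrt(12*rho/E) = sqrt(1.19624e-06) = 0.00109373
c^2/(2*pi*h) = 343^2/(2*pi*0.0407) = 460059
fc = 460059 * 0.00109373 = 503.18 Hz


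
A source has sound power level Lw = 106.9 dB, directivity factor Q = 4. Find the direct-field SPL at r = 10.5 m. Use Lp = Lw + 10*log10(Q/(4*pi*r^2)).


4*pi*r^2 = 4*pi*10.5^2 = 1385.44 m^2
Q / (4*pi*r^2) = 4 / 1385.44 = 0.00288717
Lp = 106.9 + 10*log10(0.00288717) = 81.505 dB


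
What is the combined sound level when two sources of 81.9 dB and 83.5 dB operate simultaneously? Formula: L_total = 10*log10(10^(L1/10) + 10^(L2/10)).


10^(81.9/10) = 1.54882e+08
10^(83.5/10) = 2.23872e+08
Sum = 1.54882e+08 + 2.23872e+08 = 3.78754e+08
L_total = 10*log10(3.78754e+08) = 85.784 dB


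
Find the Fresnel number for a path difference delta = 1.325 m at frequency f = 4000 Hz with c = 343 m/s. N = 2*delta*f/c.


N = 2*delta*f/c = 2*delta/lambda, where lambda = c/f
lambda = 343 / 4000 = 0.08575 m
N = 2 * 1.325 / 0.08575 = 30.904


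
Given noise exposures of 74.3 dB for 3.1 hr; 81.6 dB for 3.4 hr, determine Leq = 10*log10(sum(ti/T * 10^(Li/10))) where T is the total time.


T_total = 3.1 + 3.4 = 6.5 hr
(3.1/6.5) * 10^(74.3/10) = 1.28366e+07
(3.4/6.5) * 10^(81.6/10) = 7.56076e+07
Sum = 1.28366e+07 + 7.56076e+07 = 8.84442e+07
Leq = 10*log10(8.84442e+07) = 79.467 dB


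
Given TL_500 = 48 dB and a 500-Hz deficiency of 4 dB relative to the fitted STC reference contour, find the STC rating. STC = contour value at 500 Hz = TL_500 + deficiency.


By ASTM E413, STC = value of the fitted reference contour at 500 Hz.
Contour value at 500 Hz = TL_500 + deficiency = 48 + 4 = 52
STC = 52


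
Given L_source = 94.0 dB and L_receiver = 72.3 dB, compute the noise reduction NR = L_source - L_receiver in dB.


NR = L_source - L_receiver (difference between source and receiving room levels)
NR = 94.0 - 72.3 = 21.7 dB


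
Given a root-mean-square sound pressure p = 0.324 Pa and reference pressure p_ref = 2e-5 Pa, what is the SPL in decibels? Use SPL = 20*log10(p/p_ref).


p / p_ref = 0.324 / 2e-5 = 16200
SPL = 20 * log10(16200) = 84.19 dB


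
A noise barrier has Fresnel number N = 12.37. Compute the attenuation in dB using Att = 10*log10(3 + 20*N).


3 + 20*N = 3 + 20*12.37 = 250.4
Att = 10*log10(250.4) = 23.986 dB


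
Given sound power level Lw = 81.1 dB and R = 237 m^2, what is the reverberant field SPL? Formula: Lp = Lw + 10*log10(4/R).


4/R = 4/237 = 0.0168776
Lp = 81.1 + 10*log10(0.0168776) = 63.373 dB


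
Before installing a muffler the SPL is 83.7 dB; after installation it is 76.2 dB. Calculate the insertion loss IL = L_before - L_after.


Insertion loss = SPL without muffler - SPL with muffler
IL = 83.7 - 76.2 = 7.5 dB


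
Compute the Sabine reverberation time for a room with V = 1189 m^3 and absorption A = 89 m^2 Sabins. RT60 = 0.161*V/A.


RT60 = 0.161 * 1189 / 89 = 2.1509 s


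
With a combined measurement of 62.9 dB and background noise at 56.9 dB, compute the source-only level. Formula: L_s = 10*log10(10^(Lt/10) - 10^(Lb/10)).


10^(62.9/10) = 1.94984e+06
10^(56.9/10) = 489779
Difference = 1.94984e+06 - 489779 = 1.46006e+06
L_source = 10*log10(1.46006e+06) = 61.644 dB


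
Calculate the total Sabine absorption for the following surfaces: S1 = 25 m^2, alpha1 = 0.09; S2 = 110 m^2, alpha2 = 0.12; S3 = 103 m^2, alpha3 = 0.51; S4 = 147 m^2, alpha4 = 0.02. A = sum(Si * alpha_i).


25 * 0.09 = 2.25
110 * 0.12 = 13.2
103 * 0.51 = 52.53
147 * 0.02 = 2.94
A_total = 2.25 + 13.2 + 52.53 + 2.94 = 70.92 m^2


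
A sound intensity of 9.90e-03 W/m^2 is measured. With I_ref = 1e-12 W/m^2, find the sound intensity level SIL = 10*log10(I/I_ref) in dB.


I / I_ref = 9.90e-03 / 1e-12 = 9.9e+09
SIL = 10 * log10(9.9e+09) = 99.956 dB


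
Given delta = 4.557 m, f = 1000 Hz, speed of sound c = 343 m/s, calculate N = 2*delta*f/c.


N = 2*delta*f/c = 2*delta/lambda, where lambda = c/f
lambda = 343 / 1000 = 0.343 m
N = 2 * 4.557 / 0.343 = 26.571


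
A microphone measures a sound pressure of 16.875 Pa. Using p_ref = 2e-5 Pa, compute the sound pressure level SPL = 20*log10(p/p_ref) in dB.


p / p_ref = 16.875 / 2e-5 = 843750
SPL = 20 * log10(843750) = 118.52 dB


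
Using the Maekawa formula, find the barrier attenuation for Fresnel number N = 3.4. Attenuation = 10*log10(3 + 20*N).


3 + 20*N = 3 + 20*3.4 = 71
Att = 10*log10(71) = 18.513 dB


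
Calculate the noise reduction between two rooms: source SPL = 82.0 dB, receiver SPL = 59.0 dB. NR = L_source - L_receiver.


NR = L_source - L_receiver (difference between source and receiving room levels)
NR = 82.0 - 59.0 = 23 dB


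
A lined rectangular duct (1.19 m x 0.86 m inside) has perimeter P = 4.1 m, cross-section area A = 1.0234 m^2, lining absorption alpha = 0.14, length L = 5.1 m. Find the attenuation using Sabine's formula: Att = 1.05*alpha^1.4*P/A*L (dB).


alpha^1.4 = 0.14^1.4 = 0.0637645
Attenuation rate = 1.05 * alpha^1.4 * P / A
= 1.05 * 0.0637645 * 4.1 / 1.0234 = 0.26823 dB/m
Total Att = 0.26823 * 5.1 = 1.368 dB


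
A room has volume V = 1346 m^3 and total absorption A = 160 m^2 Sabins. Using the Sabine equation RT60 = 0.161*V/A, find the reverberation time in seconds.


RT60 = 0.161 * 1346 / 160 = 1.3544 s


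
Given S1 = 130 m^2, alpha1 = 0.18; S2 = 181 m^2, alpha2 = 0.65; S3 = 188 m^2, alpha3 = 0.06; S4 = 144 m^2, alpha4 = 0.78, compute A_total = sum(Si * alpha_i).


130 * 0.18 = 23.4
181 * 0.65 = 117.65
188 * 0.06 = 11.28
144 * 0.78 = 112.32
A_total = 23.4 + 117.65 + 11.28 + 112.32 = 264.65 m^2


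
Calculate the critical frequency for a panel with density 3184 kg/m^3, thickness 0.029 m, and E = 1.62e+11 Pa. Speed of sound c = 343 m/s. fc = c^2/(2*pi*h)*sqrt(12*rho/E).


12*rho/E = 12*3184/1.62e+11 = 2.35852e-07
sqrt(12*rho/E) = sqrt(2.35852e-07) = 0.000485646
c^2/(2*pi*h) = 343^2/(2*pi*0.029) = 645670
fc = 645670 * 0.000485646 = 313.57 Hz


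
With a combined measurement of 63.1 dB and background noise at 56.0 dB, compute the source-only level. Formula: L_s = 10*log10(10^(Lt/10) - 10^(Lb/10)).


10^(63.1/10) = 2.04174e+06
10^(56.0/10) = 398107
Difference = 2.04174e+06 - 398107 = 1.64363e+06
L_source = 10*log10(1.64363e+06) = 62.158 dB


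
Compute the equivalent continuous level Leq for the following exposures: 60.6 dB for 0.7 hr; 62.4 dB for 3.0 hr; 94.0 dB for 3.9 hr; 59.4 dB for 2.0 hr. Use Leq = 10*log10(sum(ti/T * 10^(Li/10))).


T_total = 0.7 + 3.0 + 3.9 + 2.0 = 9.6 hr
(0.7/9.6) * 10^(60.6/10) = 83719.5
(3.0/9.6) * 10^(62.4/10) = 543063
(3.9/9.6) * 10^(94.0/10) = 1.02045e+09
(2.0/9.6) * 10^(59.4/10) = 181451
Sum = 83719.5 + 543063 + 1.02045e+09 + 181451 = 1.02126e+09
Leq = 10*log10(1.02126e+09) = 90.091 dB


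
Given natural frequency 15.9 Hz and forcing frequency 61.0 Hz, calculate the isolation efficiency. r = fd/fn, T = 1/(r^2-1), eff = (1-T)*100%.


r = 61.0 / 15.9 = 3.83648
r^2 - 1 = 3.83648^2 - 1 = 13.7186
T = 1/13.7186 = 0.0728937
Efficiency = (1 - 0.0728937)*100 = 92.711 %


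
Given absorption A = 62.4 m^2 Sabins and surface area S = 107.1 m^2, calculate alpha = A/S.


Absorption coefficient = absorbed power / incident power
alpha = A / S = 62.4 / 107.1 = 0.58263


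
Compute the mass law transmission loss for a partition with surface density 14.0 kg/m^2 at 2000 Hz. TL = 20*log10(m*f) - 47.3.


m * f = 14.0 * 2000 = 28000
20*log10(28000) = 88.9432 dB
TL = 88.9432 - 47.3 = 41.643 dB


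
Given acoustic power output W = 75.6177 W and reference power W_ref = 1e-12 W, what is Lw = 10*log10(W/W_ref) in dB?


W / W_ref = 75.6177 / 1e-12 = 7.56177e+13
Lw = 10 * log10(7.56177e+13) = 138.79 dB


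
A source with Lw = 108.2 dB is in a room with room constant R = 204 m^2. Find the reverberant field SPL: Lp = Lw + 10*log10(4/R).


4/R = 4/204 = 0.0196078
Lp = 108.2 + 10*log10(0.0196078) = 91.124 dB


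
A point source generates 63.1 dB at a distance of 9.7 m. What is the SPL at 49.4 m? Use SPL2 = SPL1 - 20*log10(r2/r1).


r2/r1 = 49.4/9.7 = 5.09278
Correction = 20*log10(5.09278) = 14.1391 dB
SPL2 = 63.1 - 14.1391 = 48.961 dB


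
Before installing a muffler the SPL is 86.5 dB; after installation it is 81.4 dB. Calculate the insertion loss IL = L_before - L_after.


Insertion loss = SPL without muffler - SPL with muffler
IL = 86.5 - 81.4 = 5.1 dB


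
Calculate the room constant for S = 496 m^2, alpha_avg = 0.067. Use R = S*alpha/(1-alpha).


R = 496 * 0.067 / (1 - 0.067) = 35.618 m^2


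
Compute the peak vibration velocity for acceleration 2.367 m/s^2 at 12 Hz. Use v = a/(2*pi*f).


omega = 2*pi*f = 2*pi*12 = 75.3982 rad/s
v = a / omega = 2.367 / 75.3982 = 0.031393 m/s


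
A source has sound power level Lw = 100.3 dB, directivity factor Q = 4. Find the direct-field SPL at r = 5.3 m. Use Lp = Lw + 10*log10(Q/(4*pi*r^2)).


4*pi*r^2 = 4*pi*5.3^2 = 352.989 m^2
Q / (4*pi*r^2) = 4 / 352.989 = 0.0113318
Lp = 100.3 + 10*log10(0.0113318) = 80.843 dB


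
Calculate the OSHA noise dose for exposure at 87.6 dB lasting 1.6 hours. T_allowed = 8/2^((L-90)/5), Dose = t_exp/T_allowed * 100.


T_allowed = 8 / 2^((87.6 - 90)/5) = 11.1579 hr
Dose = 1.6 / 11.1579 * 100 = 14.34 %


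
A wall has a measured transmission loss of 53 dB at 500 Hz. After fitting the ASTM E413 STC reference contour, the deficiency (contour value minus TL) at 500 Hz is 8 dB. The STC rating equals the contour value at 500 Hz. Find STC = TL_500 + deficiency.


By ASTM E413, STC = value of the fitted reference contour at 500 Hz.
Contour value at 500 Hz = TL_500 + deficiency = 53 + 8 = 61
STC = 61


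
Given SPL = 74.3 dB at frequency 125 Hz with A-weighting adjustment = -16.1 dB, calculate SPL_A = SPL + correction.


A-weighting table: 125 Hz -> -16.1 dB correction
SPL_A = SPL + correction = 74.3 + (-16.1) = 58.2 dBA


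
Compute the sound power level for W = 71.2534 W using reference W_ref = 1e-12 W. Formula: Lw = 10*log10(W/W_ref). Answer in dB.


W / W_ref = 71.2534 / 1e-12 = 7.12534e+13
Lw = 10 * log10(7.12534e+13) = 138.53 dB


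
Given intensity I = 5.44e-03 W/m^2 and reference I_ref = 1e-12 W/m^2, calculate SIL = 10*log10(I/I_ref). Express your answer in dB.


I / I_ref = 5.44e-03 / 1e-12 = 5.44e+09
SIL = 10 * log10(5.44e+09) = 97.356 dB


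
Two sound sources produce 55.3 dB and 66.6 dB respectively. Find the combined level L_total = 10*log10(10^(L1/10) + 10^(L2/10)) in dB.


10^(55.3/10) = 338844
10^(66.6/10) = 4.57088e+06
Sum = 338844 + 4.57088e+06 = 4.90972e+06
L_total = 10*log10(4.90972e+06) = 66.911 dB


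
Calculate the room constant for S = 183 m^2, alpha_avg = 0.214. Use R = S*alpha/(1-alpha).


R = 183 * 0.214 / (1 - 0.214) = 49.824 m^2


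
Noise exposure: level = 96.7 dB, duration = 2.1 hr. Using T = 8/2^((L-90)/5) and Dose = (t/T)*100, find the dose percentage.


T_allowed = 8 / 2^((96.7 - 90)/5) = 3.16017 hr
Dose = 2.1 / 3.16017 * 100 = 66.452 %


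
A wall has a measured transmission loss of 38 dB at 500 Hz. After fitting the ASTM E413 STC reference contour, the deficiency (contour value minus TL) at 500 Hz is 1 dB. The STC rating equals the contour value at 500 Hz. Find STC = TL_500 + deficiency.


By ASTM E413, STC = value of the fitted reference contour at 500 Hz.
Contour value at 500 Hz = TL_500 + deficiency = 38 + 1 = 39
STC = 39


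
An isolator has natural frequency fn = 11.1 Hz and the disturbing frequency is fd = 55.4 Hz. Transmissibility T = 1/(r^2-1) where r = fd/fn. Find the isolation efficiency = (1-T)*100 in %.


r = 55.4 / 11.1 = 4.99099
r^2 - 1 = 4.99099^2 - 1 = 23.91
T = 1/23.91 = 0.0418235
Efficiency = (1 - 0.0418235)*100 = 95.818 %


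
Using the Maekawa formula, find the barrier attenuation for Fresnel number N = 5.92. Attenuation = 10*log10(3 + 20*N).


3 + 20*N = 3 + 20*5.92 = 121.4
Att = 10*log10(121.4) = 20.842 dB


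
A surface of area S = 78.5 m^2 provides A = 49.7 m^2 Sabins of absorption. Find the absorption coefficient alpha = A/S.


Absorption coefficient = absorbed power / incident power
alpha = A / S = 49.7 / 78.5 = 0.63312


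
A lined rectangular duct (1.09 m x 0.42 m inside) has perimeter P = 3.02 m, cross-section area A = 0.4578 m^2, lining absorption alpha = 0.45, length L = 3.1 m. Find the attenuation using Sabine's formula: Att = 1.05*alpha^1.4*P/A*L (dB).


alpha^1.4 = 0.45^1.4 = 0.326962
Attenuation rate = 1.05 * alpha^1.4 * P / A
= 1.05 * 0.326962 * 3.02 / 0.4578 = 2.26474 dB/m
Total Att = 2.26474 * 3.1 = 7.0207 dB


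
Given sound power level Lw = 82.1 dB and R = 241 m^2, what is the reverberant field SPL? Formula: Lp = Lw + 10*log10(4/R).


4/R = 4/241 = 0.0165975
Lp = 82.1 + 10*log10(0.0165975) = 64.3 dB


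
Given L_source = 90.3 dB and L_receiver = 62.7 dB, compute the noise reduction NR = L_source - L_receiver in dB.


NR = L_source - L_receiver (difference between source and receiving room levels)
NR = 90.3 - 62.7 = 27.6 dB


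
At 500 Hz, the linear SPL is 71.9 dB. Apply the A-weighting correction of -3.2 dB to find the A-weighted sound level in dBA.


A-weighting table: 500 Hz -> -3.2 dB correction
SPL_A = SPL + correction = 71.9 + (-3.2) = 68.7 dBA


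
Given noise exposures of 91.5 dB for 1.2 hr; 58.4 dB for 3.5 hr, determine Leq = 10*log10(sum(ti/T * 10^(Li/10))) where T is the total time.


T_total = 1.2 + 3.5 = 4.7 hr
(1.2/4.7) * 10^(91.5/10) = 3.60648e+08
(3.5/4.7) * 10^(58.4/10) = 515193
Sum = 3.60648e+08 + 515193 = 3.61163e+08
Leq = 10*log10(3.61163e+08) = 85.577 dB


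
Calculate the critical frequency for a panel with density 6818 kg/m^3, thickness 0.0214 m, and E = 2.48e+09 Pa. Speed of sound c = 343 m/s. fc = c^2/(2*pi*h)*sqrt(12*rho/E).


12*rho/E = 12*6818/2.48e+09 = 3.29903e-05
sqrt(12*rho/E) = sqrt(3.29903e-05) = 0.00574372
c^2/(2*pi*h) = 343^2/(2*pi*0.0214) = 874973
fc = 874973 * 0.00574372 = 5025.6 Hz
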